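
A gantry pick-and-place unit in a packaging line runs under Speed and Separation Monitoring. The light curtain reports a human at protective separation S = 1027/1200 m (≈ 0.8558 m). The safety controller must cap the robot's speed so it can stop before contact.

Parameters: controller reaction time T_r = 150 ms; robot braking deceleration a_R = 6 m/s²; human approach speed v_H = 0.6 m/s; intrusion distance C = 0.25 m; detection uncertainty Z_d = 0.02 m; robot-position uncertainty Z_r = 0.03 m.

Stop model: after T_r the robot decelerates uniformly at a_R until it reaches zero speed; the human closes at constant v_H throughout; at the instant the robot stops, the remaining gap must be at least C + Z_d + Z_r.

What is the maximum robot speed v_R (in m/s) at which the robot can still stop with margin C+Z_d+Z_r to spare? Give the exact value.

at the boundary: (1/12)·v² + (1/4)·v + (-559/1200) = 0
  disc = (1/4)² − 4·(1/12)·(-559/1200) = 49/225 ; √disc = 7/15
  v_R = (−(1/4) + 7/15) / (2·(1/12)) = 13/10 m/s
check:
T_s = v_R/a_R = (13/10)/6 = 0.2167 s
robot covers v_R·T_r = 1.3000·0.1500 = 0.1950 m before braking
braking distance = 1.3000²/(2·6.0000) = 0.1408 m
human closes 0.6000·0.3667 = 0.2200 m
margins: 0.2500+0.0200+0.0300 = 0.3000 m
sum ≈ 0.1950+0.1408+0.2200+0.3000 ≈ 0.8558 m = S ✓

v_R_max = 13/10 m/s = 1.3000 m/s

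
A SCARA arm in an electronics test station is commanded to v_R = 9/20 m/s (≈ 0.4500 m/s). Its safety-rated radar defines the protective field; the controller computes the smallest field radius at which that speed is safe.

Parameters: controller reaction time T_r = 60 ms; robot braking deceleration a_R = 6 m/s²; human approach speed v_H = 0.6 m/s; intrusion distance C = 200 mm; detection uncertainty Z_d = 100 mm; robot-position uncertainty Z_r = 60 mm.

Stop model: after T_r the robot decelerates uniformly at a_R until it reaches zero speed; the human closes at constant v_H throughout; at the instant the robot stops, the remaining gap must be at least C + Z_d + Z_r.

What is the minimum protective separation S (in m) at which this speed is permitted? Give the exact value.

braking lasts T_s = (9/20)/6 = 0.0750 s
robot in T_r: 0.4500·0.0600 = 0.0270 m
robot covers 0.4500·0.0750 − ½·6.0000·0.0750² = 0.0169 m while stopping
person approaches 0.6000·(0.0600+0.0750) = 0.0810 m
margins: 0.2000+0.1000+0.0600 = 0.3600 m
S_min ≈ 0.0270+0.0169+0.0810+0.3600  ⇒  S_min = 3879/8000 m

S_min = 3879/8000 m = 0.4849 m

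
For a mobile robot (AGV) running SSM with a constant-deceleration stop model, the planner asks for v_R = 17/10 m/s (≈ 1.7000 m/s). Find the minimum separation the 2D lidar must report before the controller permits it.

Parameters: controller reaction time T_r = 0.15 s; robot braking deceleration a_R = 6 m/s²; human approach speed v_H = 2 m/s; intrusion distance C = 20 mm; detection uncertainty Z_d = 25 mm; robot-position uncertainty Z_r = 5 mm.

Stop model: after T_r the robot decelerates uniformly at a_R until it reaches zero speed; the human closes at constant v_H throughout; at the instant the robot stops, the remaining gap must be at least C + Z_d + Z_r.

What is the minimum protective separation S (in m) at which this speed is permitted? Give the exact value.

S_min = 113/80 m = 1.4125 m

braking lasts T_s = (17/10)/6 = 0.2833 s
robot covers v_R·T_r = 1.7000·0.1500 = 0.2550 m before braking
robot under decel: 1.7000²/(2·6.0000) = 0.2408 m
human over T_r+T_s: 2.0000·(0.1500+0.2833) = 0.8667 m
residual clearance needed = 0.0200+0.0250+0.0050 = 0.0500 m
S_min ≈ 0.2550+0.2408+0.8667+0.0500  ⇒  S_min = 113/80 m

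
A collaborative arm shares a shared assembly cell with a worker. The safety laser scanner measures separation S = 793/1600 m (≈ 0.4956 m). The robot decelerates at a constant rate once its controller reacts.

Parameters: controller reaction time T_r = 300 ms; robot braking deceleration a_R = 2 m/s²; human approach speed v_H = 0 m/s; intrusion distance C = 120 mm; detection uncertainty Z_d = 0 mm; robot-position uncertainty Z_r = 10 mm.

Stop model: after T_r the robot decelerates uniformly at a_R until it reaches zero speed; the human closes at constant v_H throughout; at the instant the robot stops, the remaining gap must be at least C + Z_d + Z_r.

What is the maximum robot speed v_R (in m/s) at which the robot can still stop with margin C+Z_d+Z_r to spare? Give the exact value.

quadratic (1/4)·v² + (3/10)·v + (-117/320) = 0
  disc = (3/10)² − 4·(1/4)·(-117/320) = 729/1600 ; √disc = 27/40
  v_R = (−(3/10) + 27/40) / (2·(1/4)) = 3/4 m/s
check:
stop time T_s = (3/4)/2 = 0.3750 s
robot in T_r: 0.7500·0.3000 = 0.2250 m
robot covers 0.7500·0.3750 − ½·2.0000·0.3750² = 0.1406 m while stopping
person approaches 0.0000·(0.3000+0.3750) = 0.0000 m
residual clearance needed = 0.1200+0.0000+0.0100 = 0.1300 m
sum ≈ 0.2250+0.1406+0.0000+0.1300 ≈ 0.4956 m = S ✓

v_R_max = 3/4 m/s = 0.7500 m/s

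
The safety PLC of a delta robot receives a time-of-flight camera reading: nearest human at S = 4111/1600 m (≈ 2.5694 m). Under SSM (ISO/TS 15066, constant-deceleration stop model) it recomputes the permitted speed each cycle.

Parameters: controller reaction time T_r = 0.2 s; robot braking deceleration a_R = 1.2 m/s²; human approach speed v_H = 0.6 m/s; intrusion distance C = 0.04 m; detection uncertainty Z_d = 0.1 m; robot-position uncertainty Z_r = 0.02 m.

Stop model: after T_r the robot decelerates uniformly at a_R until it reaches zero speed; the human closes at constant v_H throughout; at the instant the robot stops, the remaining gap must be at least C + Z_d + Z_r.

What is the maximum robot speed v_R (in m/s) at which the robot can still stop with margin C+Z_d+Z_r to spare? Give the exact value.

at the boundary: (5/12)·v² + (7/10)·v + (-3663/1600) = 0
  disc = (7/10)² − 4·(5/12)·(-3663/1600) = 6889/1600 ; √disc = 83/40
  v_R = (−(7/10) + 83/40) / (2·(5/12)) = 33/20 m/s
check:
braking lasts T_s = (33/20)/(6/5) = 1.3750 s
robot covers v_R·T_r = 1.6500·0.2000 = 0.3300 m before braking
braking distance = 1.6500²/(2·1.2000) = 1.1344 m
person approaches 0.6000·(0.2000+1.3750) = 0.9450 m
C+Z_d+Z_r = 0.0400+0.1000+0.0200 = 0.1600 m
sum ≈ 0.3300+1.1344+0.9450+0.1600 ≈ 2.5694 m = S ✓

v_R_max = 33/20 m/s = 1.6500 m/s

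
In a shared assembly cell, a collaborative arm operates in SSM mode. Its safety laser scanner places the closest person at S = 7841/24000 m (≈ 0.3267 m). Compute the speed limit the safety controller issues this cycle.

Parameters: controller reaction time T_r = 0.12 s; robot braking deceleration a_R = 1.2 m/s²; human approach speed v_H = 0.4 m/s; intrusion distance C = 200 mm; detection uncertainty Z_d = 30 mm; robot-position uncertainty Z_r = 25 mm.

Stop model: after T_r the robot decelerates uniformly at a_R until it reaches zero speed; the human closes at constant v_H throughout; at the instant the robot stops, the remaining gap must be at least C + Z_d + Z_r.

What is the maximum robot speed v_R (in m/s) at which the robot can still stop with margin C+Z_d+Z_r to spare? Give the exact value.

v_R_max = 1/20 m/s = 0.0500 m/s

quadratic (5/12)·v² + (34/75)·v + (-569/24000) = 0
  disc = (34/75)² − 4·(5/12)·(-569/24000) = 9801/40000 ; √disc = 99/200
  v_R = (−(34/75) + 99/200) / (2·(5/12)) = 1/20 m/s
check:
braking lasts T_s = (1/20)/(6/5) = 0.0417 s
robot in T_r: 0.0500·0.1200 = 0.0060 m
robot covers 0.0500·0.0417 − ½·1.2000·0.0417² = 0.0010 m while stopping
human over T_r+T_s: 0.4000·(0.1200+0.0417) = 0.0647 m
C+Z_d+Z_r = 0.2000+0.0300+0.0250 = 0.2550 m
sum ≈ 0.0060+0.0010+0.0647+0.2550 ≈ 0.3267 m = S ✓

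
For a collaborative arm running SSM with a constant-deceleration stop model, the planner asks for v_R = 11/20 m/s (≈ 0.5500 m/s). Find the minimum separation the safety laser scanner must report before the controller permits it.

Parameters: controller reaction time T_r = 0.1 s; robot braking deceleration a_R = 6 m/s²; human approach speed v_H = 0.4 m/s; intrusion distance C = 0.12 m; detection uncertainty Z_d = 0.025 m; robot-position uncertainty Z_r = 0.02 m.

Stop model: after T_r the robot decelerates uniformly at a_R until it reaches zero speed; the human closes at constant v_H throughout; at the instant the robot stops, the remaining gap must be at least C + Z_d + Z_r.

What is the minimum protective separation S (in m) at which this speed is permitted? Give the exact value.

S_min = 103/320 m = 0.3219 m

braking lasts T_s = (11/20)/6 = 0.0917 s
robot in T_r: 0.5500·0.1000 = 0.0550 m
robot under decel: 0.5500²/(2·6.0000) = 0.0252 m
person approaches 0.4000·(0.1000+0.0917) = 0.0767 m
residual clearance needed = 0.1200+0.0250+0.0200 = 0.1650 m
S_min ≈ 0.0550+0.0252+0.0767+0.1650  ⇒  S_min = 103/320 m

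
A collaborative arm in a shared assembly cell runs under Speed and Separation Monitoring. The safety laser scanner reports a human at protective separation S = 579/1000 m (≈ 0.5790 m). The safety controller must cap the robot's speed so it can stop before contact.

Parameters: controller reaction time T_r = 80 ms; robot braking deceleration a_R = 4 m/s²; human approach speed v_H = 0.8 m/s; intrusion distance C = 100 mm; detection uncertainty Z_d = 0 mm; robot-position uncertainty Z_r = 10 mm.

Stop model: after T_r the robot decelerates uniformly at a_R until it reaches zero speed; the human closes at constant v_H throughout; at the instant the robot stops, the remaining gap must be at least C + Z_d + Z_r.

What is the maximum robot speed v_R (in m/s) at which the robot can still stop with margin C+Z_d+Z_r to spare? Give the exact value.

collect terms ⇒ (1/8)·v_R² + (7/25)·v_R + (-81/200) = 0
  disc = (7/25)² − 4·(1/8)·(-81/200) = 2809/10000 ; √disc = 53/100
  v_R = (−(7/25) + 53/100) / (2·(1/8)) = 1 m/s
check:
braking lasts T_s = 1/4 = 0.2500 s
reaction-phase robot travel = 1.0000·0.0800 = 0.0800 m
robot under decel: 1.0000²/(2·4.0000) = 0.1250 m
human closes 0.8000·0.3300 = 0.2640 m
residual clearance needed = 0.1000+0.0000+0.0100 = 0.1100 m
sum ≈ 0.0800+0.1250+0.2640+0.1100 ≈ 0.5790 m = S ✓

v_R_max = 1 m/s = 1.0000 m/s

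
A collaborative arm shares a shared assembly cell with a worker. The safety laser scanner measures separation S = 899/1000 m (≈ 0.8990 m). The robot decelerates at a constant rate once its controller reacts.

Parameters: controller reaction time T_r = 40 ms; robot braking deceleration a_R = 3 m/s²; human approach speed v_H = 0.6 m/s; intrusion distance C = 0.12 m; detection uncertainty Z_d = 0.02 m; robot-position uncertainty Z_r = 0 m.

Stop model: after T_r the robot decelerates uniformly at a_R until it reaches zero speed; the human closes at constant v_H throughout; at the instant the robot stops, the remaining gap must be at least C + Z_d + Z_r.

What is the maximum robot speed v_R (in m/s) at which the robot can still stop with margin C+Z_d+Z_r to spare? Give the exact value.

at the boundary: (1/6)·v² + (6/25)·v + (-147/200) = 0
  disc = (6/25)² − 4·(1/6)·(-147/200) = 1369/2500 ; √disc = 37/50
  v_R = (−(6/25) + 37/50) / (2·(1/6)) = 3/2 m/s
check:
stop time T_s = (3/2)/3 = 0.5000 s
robot in T_r: 1.5000·0.0400 = 0.0600 m
braking distance = 1.5000²/(2·3.0000) = 0.3750 m
person approaches 0.6000·(0.0400+0.5000) = 0.3240 m
C+Z_d+Z_r = 0.1200+0.0200+0.0000 = 0.1400 m
sum ≈ 0.0600+0.3750+0.3240+0.1400 ≈ 0.8990 m = S ✓

v_R_max = 3/2 m/s = 1.5000 m/s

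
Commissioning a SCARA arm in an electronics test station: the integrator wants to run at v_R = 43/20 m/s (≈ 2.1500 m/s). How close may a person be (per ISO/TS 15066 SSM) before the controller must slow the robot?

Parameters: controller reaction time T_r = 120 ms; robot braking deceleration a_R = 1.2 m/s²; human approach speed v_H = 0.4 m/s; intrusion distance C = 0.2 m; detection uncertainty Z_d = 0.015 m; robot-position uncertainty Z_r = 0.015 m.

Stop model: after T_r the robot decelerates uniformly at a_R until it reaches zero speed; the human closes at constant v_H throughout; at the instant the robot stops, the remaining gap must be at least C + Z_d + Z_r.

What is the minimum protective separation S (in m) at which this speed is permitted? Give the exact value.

T_s = v_R/a_R = (43/20)/(6/5) = 1.7917 s
robot in T_r: 2.1500·0.1200 = 0.2580 m
robot under decel: 2.1500²/(2·1.2000) = 1.9260 m
human closes 0.4000·1.9117 = 0.7647 m
margins: 0.2000+0.0150+0.0150 = 0.2300 m
S_min ≈ 0.2580+1.9260+0.7647+0.2300  ⇒  S_min = 76289/24000 m

S_min = 76289/24000 m = 3.1787 m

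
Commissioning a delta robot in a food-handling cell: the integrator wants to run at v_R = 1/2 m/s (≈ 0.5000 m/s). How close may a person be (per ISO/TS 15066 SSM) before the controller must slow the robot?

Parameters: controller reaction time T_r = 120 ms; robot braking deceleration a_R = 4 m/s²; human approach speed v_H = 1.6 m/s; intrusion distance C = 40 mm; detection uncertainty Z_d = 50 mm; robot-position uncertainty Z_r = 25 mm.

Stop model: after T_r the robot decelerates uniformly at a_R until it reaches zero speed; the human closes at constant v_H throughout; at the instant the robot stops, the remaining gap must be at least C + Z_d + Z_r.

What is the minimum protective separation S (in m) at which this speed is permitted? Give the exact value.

S_min = 2393/4000 m = 0.5982 m

stop time T_s = (1/2)/4 = 0.1250 s
reaction-phase robot travel = 0.5000·0.1200 = 0.0600 m
braking distance = 0.5000²/(2·4.0000) = 0.0312 m
human over T_r+T_s: 1.6000·(0.1200+0.1250) = 0.3920 m
residual clearance needed = 0.0400+0.0500+0.0250 = 0.1150 m
S_min ≈ 0.0600+0.0312+0.3920+0.1150  ⇒  S_min = 2393/4000 m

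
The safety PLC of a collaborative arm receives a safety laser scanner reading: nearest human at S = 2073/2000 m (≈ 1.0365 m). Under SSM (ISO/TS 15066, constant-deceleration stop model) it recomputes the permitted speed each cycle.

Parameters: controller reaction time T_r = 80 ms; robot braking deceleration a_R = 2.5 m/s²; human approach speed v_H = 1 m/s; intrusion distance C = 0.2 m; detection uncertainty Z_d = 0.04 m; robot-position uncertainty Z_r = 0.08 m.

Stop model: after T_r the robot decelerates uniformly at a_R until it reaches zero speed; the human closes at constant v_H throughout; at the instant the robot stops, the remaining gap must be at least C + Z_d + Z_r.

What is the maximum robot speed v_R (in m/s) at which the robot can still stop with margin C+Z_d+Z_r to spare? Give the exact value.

v_R_max = 19/20 m/s = 0.9500 m/s

quadratic (1/5)·v² + (12/25)·v + (-1273/2000) = 0
  disc = (12/25)² − 4·(1/5)·(-1273/2000) = 1849/2500 ; √disc = 43/50
  v_R = (−(12/25) + 43/50) / (2·(1/5)) = 19/20 m/s
check:
braking lasts T_s = (19/20)/(5/2) = 0.3800 s
robot covers v_R·T_r = 0.9500·0.0800 = 0.0760 m before braking
braking distance = 0.9500²/(2·2.5000) = 0.1805 m
person approaches 1.0000·(0.0800+0.3800) = 0.4600 m
residual clearance needed = 0.2000+0.0400+0.0800 = 0.3200 m
sum ≈ 0.0760+0.1805+0.4600+0.3200 ≈ 1.0365 m = S ✓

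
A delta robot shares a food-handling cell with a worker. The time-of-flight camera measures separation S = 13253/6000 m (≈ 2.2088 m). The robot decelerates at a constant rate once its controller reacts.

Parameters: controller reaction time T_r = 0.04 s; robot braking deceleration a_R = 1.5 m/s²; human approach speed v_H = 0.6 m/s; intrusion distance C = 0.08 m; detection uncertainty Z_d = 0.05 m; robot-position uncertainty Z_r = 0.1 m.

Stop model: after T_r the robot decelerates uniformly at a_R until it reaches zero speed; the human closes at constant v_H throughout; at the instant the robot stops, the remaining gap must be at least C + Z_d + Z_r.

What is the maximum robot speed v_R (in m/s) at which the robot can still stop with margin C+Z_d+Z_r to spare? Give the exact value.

v_R_max = 37/20 m/s = 1.8500 m/s

quadratic (1/3)·v² + (11/25)·v + (-11729/6000) = 0
  disc = (11/25)² − 4·(1/3)·(-11729/6000) = 63001/22500 ; √disc = 251/150
  v_R = (−(11/25) + 251/150) / (2·(1/3)) = 37/20 m/s
check:
braking lasts T_s = (37/20)/(3/2) = 1.2333 s
robot covers v_R·T_r = 1.8500·0.0400 = 0.0740 m before braking
robot covers 1.8500·1.2333 − ½·1.5000·1.2333² = 1.1408 m while stopping
human closes 0.6000·1.2733 = 0.7640 m
residual clearance needed = 0.0800+0.0500+0.1000 = 0.2300 m
sum ≈ 0.0740+1.1408+0.7640+0.2300 ≈ 2.2088 m = S ✓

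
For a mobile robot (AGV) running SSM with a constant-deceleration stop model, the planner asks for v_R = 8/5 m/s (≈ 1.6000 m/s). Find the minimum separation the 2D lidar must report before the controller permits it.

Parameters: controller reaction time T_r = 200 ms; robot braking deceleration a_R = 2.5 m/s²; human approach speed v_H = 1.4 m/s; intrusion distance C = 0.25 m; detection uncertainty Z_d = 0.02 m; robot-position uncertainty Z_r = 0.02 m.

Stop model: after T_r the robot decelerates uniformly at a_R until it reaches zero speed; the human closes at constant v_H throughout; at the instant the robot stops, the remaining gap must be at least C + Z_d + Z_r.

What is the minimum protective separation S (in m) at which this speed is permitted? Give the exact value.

S_min = 1149/500 m = 2.2980 m

stop time T_s = (8/5)/(5/2) = 0.6400 s
robot in T_r: 1.6000·0.2000 = 0.3200 m
robot covers 1.6000·0.6400 − ½·2.5000·0.6400² = 0.5120 m while stopping
person approaches 1.4000·(0.2000+0.6400) = 1.1760 m
C+Z_d+Z_r = 0.2500+0.0200+0.0200 = 0.2900 m
S_min ≈ 0.3200+0.5120+1.1760+0.2900  ⇒  S_min = 1149/500 m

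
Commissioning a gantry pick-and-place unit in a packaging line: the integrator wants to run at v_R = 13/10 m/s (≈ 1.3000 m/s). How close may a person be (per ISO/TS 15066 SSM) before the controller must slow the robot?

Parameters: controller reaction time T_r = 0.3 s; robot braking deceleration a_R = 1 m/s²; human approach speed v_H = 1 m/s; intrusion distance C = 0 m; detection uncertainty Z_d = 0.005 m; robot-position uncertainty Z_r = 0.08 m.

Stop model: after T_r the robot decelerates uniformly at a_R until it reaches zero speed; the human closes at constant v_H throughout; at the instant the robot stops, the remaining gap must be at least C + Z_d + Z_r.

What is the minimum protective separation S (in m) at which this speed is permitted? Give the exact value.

T_s = v_R/a_R = (13/10)/1 = 1.3000 s
reaction-phase robot travel = 1.3000·0.3000 = 0.3900 m
robot under decel: 1.3000²/(2·1.0000) = 0.8450 m
human over T_r+T_s: 1.0000·(0.3000+1.3000) = 1.6000 m
C+Z_d+Z_r = 0.0000+0.0050+0.0800 = 0.0850 m
S_min ≈ 0.3900+0.8450+1.6000+0.0850  ⇒  S_min = 73/25 m

S_min = 73/25 m = 2.9200 m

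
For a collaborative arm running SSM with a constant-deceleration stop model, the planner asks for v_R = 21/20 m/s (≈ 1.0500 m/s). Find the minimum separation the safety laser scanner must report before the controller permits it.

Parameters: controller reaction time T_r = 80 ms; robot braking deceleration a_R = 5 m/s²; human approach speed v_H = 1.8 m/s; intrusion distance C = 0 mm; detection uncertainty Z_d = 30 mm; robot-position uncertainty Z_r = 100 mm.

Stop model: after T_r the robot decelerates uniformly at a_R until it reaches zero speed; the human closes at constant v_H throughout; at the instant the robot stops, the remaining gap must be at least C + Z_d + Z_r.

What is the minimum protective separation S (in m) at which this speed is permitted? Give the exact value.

T_s = v_R/a_R = (21/20)/5 = 0.2100 s
robot covers v_R·T_r = 1.0500·0.0800 = 0.0840 m before braking
robot covers 1.0500·0.2100 − ½·5.0000·0.2100² = 0.1103 m while stopping
human over T_r+T_s: 1.8000·(0.0800+0.2100) = 0.5220 m
C+Z_d+Z_r = 0.0000+0.0300+0.1000 = 0.1300 m
S_min ≈ 0.0840+0.1103+0.5220+0.1300  ⇒  S_min = 677/800 m

S_min = 677/800 m = 0.8462 m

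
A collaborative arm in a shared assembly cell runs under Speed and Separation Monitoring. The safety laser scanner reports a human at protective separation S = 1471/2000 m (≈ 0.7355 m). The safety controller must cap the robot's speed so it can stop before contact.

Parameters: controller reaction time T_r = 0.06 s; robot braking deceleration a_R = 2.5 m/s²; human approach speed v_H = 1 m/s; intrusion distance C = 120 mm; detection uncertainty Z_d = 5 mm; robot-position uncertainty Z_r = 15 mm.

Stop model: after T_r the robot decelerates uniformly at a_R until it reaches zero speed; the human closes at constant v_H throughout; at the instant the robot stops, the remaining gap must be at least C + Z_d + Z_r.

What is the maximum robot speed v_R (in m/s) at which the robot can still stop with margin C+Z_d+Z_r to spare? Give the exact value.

v_R_max = 17/20 m/s = 0.8500 m/s

collect terms ⇒ (1/5)·v_R² + (23/50)·v_R + (-1071/2000) = 0
  disc = (23/50)² − 4·(1/5)·(-1071/2000) = 16/25 ; √disc = 4/5
  v_R = (−(23/50) + 4/5) / (2·(1/5)) = 17/20 m/s
check:
braking lasts T_s = (17/20)/(5/2) = 0.3400 s
reaction-phase robot travel = 0.8500·0.0600 = 0.0510 m
robot under decel: 0.8500²/(2·2.5000) = 0.1445 m
person approaches 1.0000·(0.0600+0.3400) = 0.4000 m
residual clearance needed = 0.1200+0.0050+0.0150 = 0.1400 m
sum ≈ 0.0510+0.1445+0.4000+0.1400 ≈ 0.7355 m = S ✓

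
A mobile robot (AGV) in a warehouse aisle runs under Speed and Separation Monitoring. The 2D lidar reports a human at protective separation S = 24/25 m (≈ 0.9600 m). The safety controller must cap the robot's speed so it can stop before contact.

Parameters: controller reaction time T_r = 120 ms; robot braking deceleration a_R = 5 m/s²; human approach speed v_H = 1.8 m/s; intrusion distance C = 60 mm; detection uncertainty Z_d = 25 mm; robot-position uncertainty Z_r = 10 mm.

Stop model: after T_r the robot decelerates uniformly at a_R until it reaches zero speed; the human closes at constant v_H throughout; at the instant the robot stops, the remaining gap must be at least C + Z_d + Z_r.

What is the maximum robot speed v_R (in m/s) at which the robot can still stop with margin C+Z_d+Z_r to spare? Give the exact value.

v_R_max = 11/10 m/s = 1.1000 m/s

quadratic (1/10)·v² + (12/25)·v + (-649/1000) = 0
  disc = (12/25)² − 4·(1/10)·(-649/1000) = 49/100 ; √disc = 7/10
  v_R = (−(12/25) + 7/10) / (2·(1/10)) = 11/10 m/s
check:
T_s = v_R/a_R = (11/10)/5 = 0.2200 s
reaction-phase robot travel = 1.1000·0.1200 = 0.1320 m
robot under decel: 1.1000²/(2·5.0000) = 0.1210 m
human over T_r+T_s: 1.8000·(0.1200+0.2200) = 0.6120 m
residual clearance needed = 0.0600+0.0250+0.0100 = 0.0950 m
sum ≈ 0.1320+0.1210+0.6120+0.0950 ≈ 0.9600 m = S ✓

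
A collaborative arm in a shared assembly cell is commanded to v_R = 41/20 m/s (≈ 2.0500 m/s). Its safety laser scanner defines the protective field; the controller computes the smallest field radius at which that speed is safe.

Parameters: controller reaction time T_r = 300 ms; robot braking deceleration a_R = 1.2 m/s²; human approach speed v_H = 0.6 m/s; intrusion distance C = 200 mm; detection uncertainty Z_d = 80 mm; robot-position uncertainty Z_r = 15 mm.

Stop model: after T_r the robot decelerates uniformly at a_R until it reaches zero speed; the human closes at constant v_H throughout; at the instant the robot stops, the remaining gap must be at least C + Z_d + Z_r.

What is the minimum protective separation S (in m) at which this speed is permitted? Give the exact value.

T_s = v_R/a_R = (41/20)/(6/5) = 1.7083 s
reaction-phase robot travel = 2.0500·0.3000 = 0.6150 m
braking distance = 2.0500²/(2·1.2000) = 1.7510 m
human closes 0.6000·2.0083 = 1.2050 m
margins: 0.2000+0.0800+0.0150 = 0.2950 m
S_min ≈ 0.6150+1.7510+1.2050+0.2950  ⇒  S_min = 18557/4800 m

S_min = 18557/4800 m = 3.8660 m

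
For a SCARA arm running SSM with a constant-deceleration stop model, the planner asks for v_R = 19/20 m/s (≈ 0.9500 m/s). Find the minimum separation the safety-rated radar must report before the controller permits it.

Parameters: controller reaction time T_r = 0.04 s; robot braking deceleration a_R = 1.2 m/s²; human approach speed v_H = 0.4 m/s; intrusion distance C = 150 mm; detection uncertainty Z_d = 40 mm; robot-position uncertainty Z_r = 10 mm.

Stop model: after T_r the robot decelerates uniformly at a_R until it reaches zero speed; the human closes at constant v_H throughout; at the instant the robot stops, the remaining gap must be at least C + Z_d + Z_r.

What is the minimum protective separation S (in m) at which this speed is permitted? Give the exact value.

stop time T_s = (19/20)/(6/5) = 0.7917 s
robot covers v_R·T_r = 0.9500·0.0400 = 0.0380 m before braking
braking distance = 0.9500²/(2·1.2000) = 0.3760 m
human closes 0.4000·0.8317 = 0.3327 m
residual clearance needed = 0.1500+0.0400+0.0100 = 0.2000 m
S_min ≈ 0.0380+0.3760+0.3327+0.2000  ⇒  S_min = 22721/24000 m

S_min = 22721/24000 m = 0.9467 m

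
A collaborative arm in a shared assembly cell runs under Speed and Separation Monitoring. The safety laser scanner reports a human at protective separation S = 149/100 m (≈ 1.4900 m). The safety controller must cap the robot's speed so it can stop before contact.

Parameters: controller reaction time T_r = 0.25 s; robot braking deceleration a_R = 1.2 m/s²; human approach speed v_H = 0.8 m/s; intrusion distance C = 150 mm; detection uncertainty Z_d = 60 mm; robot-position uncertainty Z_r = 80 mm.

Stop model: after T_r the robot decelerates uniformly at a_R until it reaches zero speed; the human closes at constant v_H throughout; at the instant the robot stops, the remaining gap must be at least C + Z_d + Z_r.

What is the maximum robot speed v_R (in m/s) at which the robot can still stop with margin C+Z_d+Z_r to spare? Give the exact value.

v_R_max = 4/5 m/s = 0.8000 m/s

collect terms ⇒ (5/12)·v_R² + (11/12)·v_R + (-1) = 0
  disc = (11/12)² − 4·(5/12)·(-1) = 361/144 ; √disc = 19/12
  v_R = (−(11/12) + 19/12) / (2·(5/12)) = 4/5 m/s
check:
T_s = v_R/a_R = (4/5)/(6/5) = 0.6667 s
reaction-phase robot travel = 0.8000·0.2500 = 0.2000 m
braking distance = 0.8000²/(2·1.2000) = 0.2667 m
person approaches 0.8000·(0.2500+0.6667) = 0.7333 m
residual clearance needed = 0.1500+0.0600+0.0800 = 0.2900 m
sum ≈ 0.2000+0.2667+0.7333+0.2900 ≈ 1.4900 m = S ✓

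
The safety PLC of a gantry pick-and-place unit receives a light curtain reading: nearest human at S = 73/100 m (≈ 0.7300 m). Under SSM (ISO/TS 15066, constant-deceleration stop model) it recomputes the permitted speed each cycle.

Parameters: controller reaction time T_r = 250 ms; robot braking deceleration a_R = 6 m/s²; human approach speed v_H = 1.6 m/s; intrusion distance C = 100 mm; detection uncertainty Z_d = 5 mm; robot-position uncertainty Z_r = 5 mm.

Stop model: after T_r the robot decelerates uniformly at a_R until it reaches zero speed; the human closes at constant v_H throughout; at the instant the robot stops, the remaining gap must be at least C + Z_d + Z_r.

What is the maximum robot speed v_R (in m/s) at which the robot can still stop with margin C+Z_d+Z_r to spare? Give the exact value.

at the boundary: (1/12)·v² + (31/60)·v + (-11/50) = 0
  disc = (31/60)² − 4·(1/12)·(-11/50) = 49/144 ; √disc = 7/12
  v_R = (−(31/60) + 7/12) / (2·(1/12)) = 2/5 m/s
check:
T_s = v_R/a_R = (2/5)/6 = 0.0667 s
robot covers v_R·T_r = 0.4000·0.2500 = 0.1000 m before braking
braking distance = 0.4000²/(2·6.0000) = 0.0133 m
human closes 1.6000·0.3167 = 0.5067 m
C+Z_d+Z_r = 0.1000+0.0050+0.0050 = 0.1100 m
sum ≈ 0.1000+0.0133+0.5067+0.1100 ≈ 0.7300 m = S ✓

v_R_max = 2/5 m/s = 0.4000 m/s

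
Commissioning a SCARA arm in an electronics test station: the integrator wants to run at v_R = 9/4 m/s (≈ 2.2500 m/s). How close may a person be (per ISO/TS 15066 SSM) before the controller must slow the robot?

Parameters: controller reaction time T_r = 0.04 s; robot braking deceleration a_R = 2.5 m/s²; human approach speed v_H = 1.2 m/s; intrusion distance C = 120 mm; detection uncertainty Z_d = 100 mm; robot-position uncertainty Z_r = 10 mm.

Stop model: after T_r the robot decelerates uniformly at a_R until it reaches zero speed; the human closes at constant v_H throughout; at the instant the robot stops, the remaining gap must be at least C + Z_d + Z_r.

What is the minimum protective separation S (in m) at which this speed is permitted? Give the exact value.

T_s = v_R/a_R = (9/4)/(5/2) = 0.9000 s
robot covers v_R·T_r = 2.2500·0.0400 = 0.0900 m before braking
robot under decel: 2.2500²/(2·2.5000) = 1.0125 m
human closes 1.2000·0.9400 = 1.1280 m
margins: 0.1200+0.1000+0.0100 = 0.2300 m
S_min ≈ 0.0900+1.0125+1.1280+0.2300  ⇒  S_min = 4921/2000 m

S_min = 4921/2000 m = 2.4605 m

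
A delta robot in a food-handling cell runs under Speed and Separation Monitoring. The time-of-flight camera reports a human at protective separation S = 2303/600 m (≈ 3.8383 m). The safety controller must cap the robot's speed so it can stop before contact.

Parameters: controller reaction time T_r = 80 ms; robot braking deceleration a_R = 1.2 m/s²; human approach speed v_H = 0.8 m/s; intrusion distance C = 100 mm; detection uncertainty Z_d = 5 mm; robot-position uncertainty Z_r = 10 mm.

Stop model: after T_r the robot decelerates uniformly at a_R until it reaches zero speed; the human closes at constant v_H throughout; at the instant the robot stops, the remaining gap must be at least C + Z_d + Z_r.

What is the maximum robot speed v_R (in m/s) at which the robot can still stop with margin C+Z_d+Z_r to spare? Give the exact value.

quadratic (5/12)·v² + (56/75)·v + (-5489/1500) = 0
  disc = (56/75)² − 4·(5/12)·(-5489/1500) = 16641/2500 ; √disc = 129/50
  v_R = (−(56/75) + 129/50) / (2·(5/12)) = 11/5 m/s
check:
T_s = v_R/a_R = (11/5)/(6/5) = 1.8333 s
robot in T_r: 2.2000·0.0800 = 0.1760 m
braking distance = 2.2000²/(2·1.2000) = 2.0167 m
human over T_r+T_s: 0.8000·(0.0800+1.8333) = 1.5307 m
C+Z_d+Z_r = 0.1000+0.0050+0.0100 = 0.1150 m
sum ≈ 0.1760+2.0167+1.5307+0.1150 ≈ 3.8383 m = S ✓

v_R_max = 11/5 m/s = 2.2000 m/s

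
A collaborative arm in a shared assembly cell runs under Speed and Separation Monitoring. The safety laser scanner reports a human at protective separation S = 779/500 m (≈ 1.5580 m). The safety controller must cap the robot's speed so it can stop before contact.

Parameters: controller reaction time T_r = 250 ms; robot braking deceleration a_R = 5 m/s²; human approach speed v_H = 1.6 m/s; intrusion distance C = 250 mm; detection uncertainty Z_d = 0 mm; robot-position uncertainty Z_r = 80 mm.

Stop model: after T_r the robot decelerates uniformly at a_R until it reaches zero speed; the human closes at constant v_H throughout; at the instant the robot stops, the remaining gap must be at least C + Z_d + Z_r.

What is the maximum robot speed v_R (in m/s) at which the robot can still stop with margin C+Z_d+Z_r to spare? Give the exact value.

v_R_max = 6/5 m/s = 1.2000 m/s

collect terms ⇒ (1/10)·v_R² + (57/100)·v_R + (-207/250) = 0
  disc = (57/100)² − 4·(1/10)·(-207/250) = 6561/10000 ; √disc = 81/100
  v_R = (−(57/100) + 81/100) / (2·(1/10)) = 6/5 m/s
check:
T_s = v_R/a_R = (6/5)/5 = 0.2400 s
robot covers v_R·T_r = 1.2000·0.2500 = 0.3000 m before braking
braking distance = 1.2000²/(2·5.0000) = 0.1440 m
person approaches 1.6000·(0.2500+0.2400) = 0.7840 m
residual clearance needed = 0.2500+0.0000+0.0800 = 0.3300 m
sum ≈ 0.3000+0.1440+0.7840+0.3300 ≈ 1.5580 m = S ✓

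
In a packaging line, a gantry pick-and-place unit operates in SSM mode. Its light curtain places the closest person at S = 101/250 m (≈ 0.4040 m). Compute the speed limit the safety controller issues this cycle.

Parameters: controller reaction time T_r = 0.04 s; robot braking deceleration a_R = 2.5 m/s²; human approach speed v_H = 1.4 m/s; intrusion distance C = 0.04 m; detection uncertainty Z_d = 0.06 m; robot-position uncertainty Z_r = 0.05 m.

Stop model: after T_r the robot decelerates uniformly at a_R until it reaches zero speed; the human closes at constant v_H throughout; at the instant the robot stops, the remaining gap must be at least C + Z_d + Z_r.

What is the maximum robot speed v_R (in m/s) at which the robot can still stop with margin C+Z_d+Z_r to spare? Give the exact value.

quadratic (1/5)·v² + (3/5)·v + (-99/500) = 0
  disc = (3/5)² − 4·(1/5)·(-99/500) = 324/625 ; √disc = 18/25
  v_R = (−(3/5) + 18/25) / (2·(1/5)) = 3/10 m/s
check:
stop time T_s = (3/10)/(5/2) = 0.1200 s
reaction-phase robot travel = 0.3000·0.0400 = 0.0120 m
robot covers 0.3000·0.1200 − ½·2.5000·0.1200² = 0.0180 m while stopping
human closes 1.4000·0.1600 = 0.2240 m
C+Z_d+Z_r = 0.0400+0.0600+0.0500 = 0.1500 m
sum ≈ 0.0120+0.0180+0.2240+0.1500 ≈ 0.4040 m = S ✓

v_R_max = 3/10 m/s = 0.3000 m/s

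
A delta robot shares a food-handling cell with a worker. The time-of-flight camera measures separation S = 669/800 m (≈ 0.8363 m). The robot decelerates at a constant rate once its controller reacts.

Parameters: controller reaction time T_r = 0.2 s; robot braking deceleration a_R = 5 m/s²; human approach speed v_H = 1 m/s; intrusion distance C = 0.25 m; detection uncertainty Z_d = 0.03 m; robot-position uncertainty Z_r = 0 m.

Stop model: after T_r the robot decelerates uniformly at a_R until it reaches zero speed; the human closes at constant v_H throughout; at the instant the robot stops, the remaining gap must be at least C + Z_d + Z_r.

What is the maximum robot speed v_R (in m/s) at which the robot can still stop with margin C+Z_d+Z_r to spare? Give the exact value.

v_R_max = 3/4 m/s = 0.7500 m/s

collect terms ⇒ (1/10)·v_R² + (2/5)·v_R + (-57/160) = 0
  disc = (2/5)² − 4·(1/10)·(-57/160) = 121/400 ; √disc = 11/20
  v_R = (−(2/5) + 11/20) / (2·(1/10)) = 3/4 m/s
check:
braking lasts T_s = (3/4)/5 = 0.1500 s
robot in T_r: 0.7500·0.2000 = 0.1500 m
robot under decel: 0.7500²/(2·5.0000) = 0.0563 m
human closes 1.0000·0.3500 = 0.3500 m
C+Z_d+Z_r = 0.2500+0.0300+0.0000 = 0.2800 m
sum ≈ 0.1500+0.0563+0.3500+0.2800 ≈ 0.8363 m = S ✓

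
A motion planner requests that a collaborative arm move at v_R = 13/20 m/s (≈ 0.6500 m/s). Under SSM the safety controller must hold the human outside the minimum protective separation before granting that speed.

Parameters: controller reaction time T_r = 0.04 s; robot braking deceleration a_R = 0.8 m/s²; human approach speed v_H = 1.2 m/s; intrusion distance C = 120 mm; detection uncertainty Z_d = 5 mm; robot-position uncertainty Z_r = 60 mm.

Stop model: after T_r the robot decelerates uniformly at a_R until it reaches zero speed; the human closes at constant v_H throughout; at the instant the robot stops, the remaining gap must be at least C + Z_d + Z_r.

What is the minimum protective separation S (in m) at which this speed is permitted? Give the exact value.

braking lasts T_s = (13/20)/(4/5) = 0.8125 s
robot covers v_R·T_r = 0.6500·0.0400 = 0.0260 m before braking
braking distance = 0.6500²/(2·0.8000) = 0.2641 m
person approaches 1.2000·(0.0400+0.8125) = 1.0230 m
margins: 0.1200+0.0050+0.0600 = 0.1850 m
S_min ≈ 0.0260+0.2641+1.0230+0.1850  ⇒  S_min = 23969/16000 m

S_min = 23969/16000 m = 1.4981 m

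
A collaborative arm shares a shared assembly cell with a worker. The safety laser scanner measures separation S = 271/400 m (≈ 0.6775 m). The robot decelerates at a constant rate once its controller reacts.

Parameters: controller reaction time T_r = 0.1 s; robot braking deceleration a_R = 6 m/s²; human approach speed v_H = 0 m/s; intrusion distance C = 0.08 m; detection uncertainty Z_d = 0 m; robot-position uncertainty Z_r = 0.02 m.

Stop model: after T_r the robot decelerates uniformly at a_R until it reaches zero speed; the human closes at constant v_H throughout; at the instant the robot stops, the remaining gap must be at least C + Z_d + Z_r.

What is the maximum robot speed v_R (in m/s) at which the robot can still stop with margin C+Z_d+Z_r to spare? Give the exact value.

quadratic (1/12)·v² + (1/10)·v + (-231/400) = 0
  disc = (1/10)² − 4·(1/12)·(-231/400) = 81/400 ; √disc = 9/20
  v_R = (−(1/10) + 9/20) / (2·(1/12)) = 21/10 m/s
check:
T_s = v_R/a_R = (21/10)/6 = 0.3500 s
robot in T_r: 2.1000·0.1000 = 0.2100 m
robot under decel: 2.1000²/(2·6.0000) = 0.3675 m
person approaches 0.0000·(0.1000+0.3500) = 0.0000 m
C+Z_d+Z_r = 0.0800+0.0000+0.0200 = 0.1000 m
sum ≈ 0.2100+0.3675+0.0000+0.1000 ≈ 0.6775 m = S ✓

v_R_max = 21/10 m/s = 2.1000 m/s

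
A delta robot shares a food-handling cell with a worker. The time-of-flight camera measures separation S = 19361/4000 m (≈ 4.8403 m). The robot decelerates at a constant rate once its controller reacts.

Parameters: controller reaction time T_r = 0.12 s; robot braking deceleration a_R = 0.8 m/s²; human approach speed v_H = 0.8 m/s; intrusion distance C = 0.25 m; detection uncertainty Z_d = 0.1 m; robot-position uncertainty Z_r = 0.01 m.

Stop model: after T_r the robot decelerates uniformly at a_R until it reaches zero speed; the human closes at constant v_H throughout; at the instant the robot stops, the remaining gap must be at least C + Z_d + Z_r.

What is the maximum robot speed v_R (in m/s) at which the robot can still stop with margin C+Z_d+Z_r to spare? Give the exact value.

v_R_max = 19/10 m/s = 1.9000 m/s

collect terms ⇒ (5/8)·v_R² + (28/25)·v_R + (-17537/4000) = 0
  disc = (28/25)² − 4·(5/8)·(-17537/4000) = 488601/40000 ; √disc = 699/200
  v_R = (−(28/25) + 699/200) / (2·(5/8)) = 19/10 m/s
check:
T_s = v_R/a_R = (19/10)/(4/5) = 2.3750 s
robot in T_r: 1.9000·0.1200 = 0.2280 m
robot covers 1.9000·2.3750 − ½·0.8000·2.3750² = 2.2563 m while stopping
human closes 0.8000·2.4950 = 1.9960 m
margins: 0.2500+0.1000+0.0100 = 0.3600 m
sum ≈ 0.2280+2.2563+1.9960+0.3600 ≈ 4.8403 m = S ✓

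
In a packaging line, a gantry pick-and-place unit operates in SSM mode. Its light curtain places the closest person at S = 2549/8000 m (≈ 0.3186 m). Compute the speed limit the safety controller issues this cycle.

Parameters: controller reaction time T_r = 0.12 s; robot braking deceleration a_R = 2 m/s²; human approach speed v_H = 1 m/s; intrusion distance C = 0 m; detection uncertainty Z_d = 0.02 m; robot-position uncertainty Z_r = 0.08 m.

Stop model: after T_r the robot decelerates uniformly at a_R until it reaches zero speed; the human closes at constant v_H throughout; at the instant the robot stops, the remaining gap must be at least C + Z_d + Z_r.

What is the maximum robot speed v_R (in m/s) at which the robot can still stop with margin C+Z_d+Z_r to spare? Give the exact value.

quadratic (1/4)·v² + (31/50)·v + (-789/8000) = 0
  disc = (31/50)² − 4·(1/4)·(-789/8000) = 19321/40000 ; √disc = 139/200
  v_R = (−(31/50) + 139/200) / (2·(1/4)) = 3/20 m/s
check:
T_s = v_R/a_R = (3/20)/2 = 0.0750 s
reaction-phase robot travel = 0.1500·0.1200 = 0.0180 m
robot covers 0.1500·0.0750 − ½·2.0000·0.0750² = 0.0056 m while stopping
person approaches 1.0000·(0.1200+0.0750) = 0.1950 m
C+Z_d+Z_r = 0.0000+0.0200+0.0800 = 0.1000 m
sum ≈ 0.0180+0.0056+0.1950+0.1000 ≈ 0.3186 m = S ✓

v_R_max = 3/20 m/s = 0.1500 m/s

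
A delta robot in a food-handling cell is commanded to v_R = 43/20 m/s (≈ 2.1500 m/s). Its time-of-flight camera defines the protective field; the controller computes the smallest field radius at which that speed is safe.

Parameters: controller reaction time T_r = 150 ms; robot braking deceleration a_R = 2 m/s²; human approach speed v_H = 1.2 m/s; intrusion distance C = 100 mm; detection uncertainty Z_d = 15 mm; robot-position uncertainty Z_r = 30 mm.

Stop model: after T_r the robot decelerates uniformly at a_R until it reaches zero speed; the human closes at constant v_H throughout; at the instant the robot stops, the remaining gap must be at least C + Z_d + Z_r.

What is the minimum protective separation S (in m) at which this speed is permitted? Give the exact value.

T_s = v_R/a_R = (43/20)/2 = 1.0750 s
robot covers v_R·T_r = 2.1500·0.1500 = 0.3225 m before braking
braking distance = 2.1500²/(2·2.0000) = 1.1556 m
person approaches 1.2000·(0.1500+1.0750) = 1.4700 m
residual clearance needed = 0.1000+0.0150+0.0300 = 0.1450 m
S_min ≈ 0.3225+1.1556+1.4700+0.1450  ⇒  S_min = 4949/1600 m

S_min = 4949/1600 m = 3.0931 m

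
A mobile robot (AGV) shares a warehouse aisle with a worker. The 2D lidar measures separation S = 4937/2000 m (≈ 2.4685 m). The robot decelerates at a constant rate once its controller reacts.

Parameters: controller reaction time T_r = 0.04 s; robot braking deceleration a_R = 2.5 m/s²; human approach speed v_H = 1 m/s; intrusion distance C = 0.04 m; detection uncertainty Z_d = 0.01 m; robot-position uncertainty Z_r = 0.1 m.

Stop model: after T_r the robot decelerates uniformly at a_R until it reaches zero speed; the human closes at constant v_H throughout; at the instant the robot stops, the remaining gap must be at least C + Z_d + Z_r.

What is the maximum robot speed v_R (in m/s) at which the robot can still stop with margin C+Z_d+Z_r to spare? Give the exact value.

collect terms ⇒ (1/5)·v_R² + (11/25)·v_R + (-4557/2000) = 0
  disc = (11/25)² − 4·(1/5)·(-4557/2000) = 5041/2500 ; √disc = 71/50
  v_R = (−(11/25) + 71/50) / (2·(1/5)) = 49/20 m/s
check:
T_s = v_R/a_R = (49/20)/(5/2) = 0.9800 s
robot covers v_R·T_r = 2.4500·0.0400 = 0.0980 m before braking
braking distance = 2.4500²/(2·2.5000) = 1.2005 m
human over T_r+T_s: 1.0000·(0.0400+0.9800) = 1.0200 m
residual clearance needed = 0.0400+0.0100+0.1000 = 0.1500 m
sum ≈ 0.0980+1.2005+1.0200+0.1500 ≈ 2.4685 m = S ✓

v_R_max = 49/20 m/s = 2.4500 m/s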